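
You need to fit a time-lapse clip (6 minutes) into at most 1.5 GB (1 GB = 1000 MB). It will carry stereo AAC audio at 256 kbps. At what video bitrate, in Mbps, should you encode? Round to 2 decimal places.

Budget: 1.5 GB = 12000.0 Mb.
6 min = 360 s
Total bitrate budget: 12000.0 Mb / 360 s = 33.333 Mbps.
Audio: 256 kbps = 0.256 Mbps.
Video: 33.333 − 0.256 = 33.077 Mbps.

33.08 Mbps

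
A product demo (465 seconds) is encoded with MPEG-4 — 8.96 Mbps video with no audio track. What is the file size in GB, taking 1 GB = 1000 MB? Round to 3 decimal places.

Total bitrate: 8.96 Mbps.
Stream data: 8.960 Mbps × 465 s = 4166.4 Mb.
4,166 Mb ÷ 8 = 520.8 MB → 0.5208 GB.

0.521 GB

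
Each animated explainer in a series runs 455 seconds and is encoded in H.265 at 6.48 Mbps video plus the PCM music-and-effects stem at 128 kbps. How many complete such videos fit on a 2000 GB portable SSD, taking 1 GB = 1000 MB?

Audio: 128 kbps = 0.128 Mbps.
Total bitrate: 6.608 Mbps.
Per item: 6.608 Mbps × 455 s = 3,007 Mb = 375.8 MB.
Capacity: 2000 GB = 16,000,000 Mb; 5321.55 items → 5321 complete.

5321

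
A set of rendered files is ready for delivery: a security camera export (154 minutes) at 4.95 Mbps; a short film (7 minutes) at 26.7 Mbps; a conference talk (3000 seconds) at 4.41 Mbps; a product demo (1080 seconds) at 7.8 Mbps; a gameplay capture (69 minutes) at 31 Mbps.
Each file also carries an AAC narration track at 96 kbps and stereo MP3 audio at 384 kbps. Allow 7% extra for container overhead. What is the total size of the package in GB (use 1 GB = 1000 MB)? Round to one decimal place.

28.8 GB

Audio total: 96 + 384 = 480 kbps = 0.480 Mbps.
security camera export: 5.430 Mbps × 9240 s × 1.07 = 53685.3 Mb
short film: 27.180 Mbps × 420 s × 1.07 = 12214.7 Mb
conference talk: 4.890 Mbps × 3000 s × 1.07 = 15696.9 Mb
product demo: 8.280 Mbps × 1080 s × 1.07 = 9568.4 Mb
gameplay capture: 31.480 Mbps × 4140 s × 1.07 = 139450.1 Mb
Total: 230615.4 Mb = 28826.9 MB.
= 28.83 GB.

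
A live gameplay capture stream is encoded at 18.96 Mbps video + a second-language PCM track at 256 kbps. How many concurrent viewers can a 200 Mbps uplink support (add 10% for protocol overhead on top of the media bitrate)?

9

Audio: 256 kbps = 0.256 Mbps.
Per-viewer media rate: 19.216 Mbps.
On the wire with 10% overhead: 21.138 Mbps.
200 Mbps = 200.0 Mbps; 200.0 / 21.138 = 9.46 → 9 viewers.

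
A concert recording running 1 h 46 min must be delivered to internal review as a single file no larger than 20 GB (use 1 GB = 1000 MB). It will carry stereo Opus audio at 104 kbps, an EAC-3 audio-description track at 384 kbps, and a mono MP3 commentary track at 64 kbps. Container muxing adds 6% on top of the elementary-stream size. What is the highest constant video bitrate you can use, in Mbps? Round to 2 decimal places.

23.18 Mbps

Budget: 20 GB = 160000.0 Mb.
Stream payload after overhead: 160000.0 / 1.06 = 150943.4 Mb.
1 h 46 min = 106 min = 6360 s
Total bitrate budget: 150943.4 Mb / 6360 s = 23.733 Mbps.
Audio total: 104 + 384 + 64 = 552 kbps = 0.552 Mbps.
Video: 23.733 − 0.552 = 23.181 Mbps.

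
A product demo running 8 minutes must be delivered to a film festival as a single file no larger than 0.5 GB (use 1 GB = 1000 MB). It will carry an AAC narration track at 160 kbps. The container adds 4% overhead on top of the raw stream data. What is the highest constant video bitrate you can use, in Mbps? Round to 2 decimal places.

7.85 Mbps

Budget: 0.5 GB = 4000.0 Mb.
Stream payload after overhead: 4000.0 / 1.04 = 3846.2 Mb.
8 min = 480 s
Total bitrate budget: 3846.2 Mb / 480 s = 8.013 Mbps.
Audio: 160 kbps = 0.160 Mbps.
Video: 8.013 − 0.160 = 7.853 Mbps.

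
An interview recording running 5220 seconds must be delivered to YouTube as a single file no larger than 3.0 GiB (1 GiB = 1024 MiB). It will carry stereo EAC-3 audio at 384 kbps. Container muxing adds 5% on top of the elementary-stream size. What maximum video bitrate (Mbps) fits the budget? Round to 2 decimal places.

4.32 Mbps

Budget: 3.0 GiB = 25769.8 Mb.
Stream payload after overhead: 25769.8 / 1.05 = 24542.7 Mb.
Total bitrate budget: 24542.7 Mb / 5220 s = 4.702 Mbps.
Audio: 384 kbps = 0.384 Mbps.
Video: 4.702 − 0.384 = 4.318 Mbps.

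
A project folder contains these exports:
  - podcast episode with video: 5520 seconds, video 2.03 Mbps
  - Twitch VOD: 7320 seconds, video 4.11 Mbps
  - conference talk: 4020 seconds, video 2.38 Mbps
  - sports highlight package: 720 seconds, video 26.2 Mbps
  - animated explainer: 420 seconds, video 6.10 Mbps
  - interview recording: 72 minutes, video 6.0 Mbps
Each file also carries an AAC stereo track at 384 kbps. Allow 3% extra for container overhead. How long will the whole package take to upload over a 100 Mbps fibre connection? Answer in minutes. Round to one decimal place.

18.3 minutes

Audio: 384 kbps = 0.384 Mbps.
podcast episode with video: 2.414 Mbps × 5520 s × 1.03 = 13725.0 Mb
Twitch VOD: 4.494 Mbps × 7320 s × 1.03 = 33883.0 Mb
conference talk: 2.764 Mbps × 4020 s × 1.03 = 11444.6 Mb
sports highlight package: 26.584 Mbps × 720 s × 1.03 = 19714.7 Mb
animated explainer: 6.484 Mbps × 420 s × 1.03 = 2805.0 Mb
interview recording: 6.384 Mbps × 4320 s × 1.03 = 28406.2 Mb
Total: 109978.5 Mb = 13747.3 MB.
At 100 Mbps: 109978.5 / 100 = 1100 s ≈ 18.3 minutes.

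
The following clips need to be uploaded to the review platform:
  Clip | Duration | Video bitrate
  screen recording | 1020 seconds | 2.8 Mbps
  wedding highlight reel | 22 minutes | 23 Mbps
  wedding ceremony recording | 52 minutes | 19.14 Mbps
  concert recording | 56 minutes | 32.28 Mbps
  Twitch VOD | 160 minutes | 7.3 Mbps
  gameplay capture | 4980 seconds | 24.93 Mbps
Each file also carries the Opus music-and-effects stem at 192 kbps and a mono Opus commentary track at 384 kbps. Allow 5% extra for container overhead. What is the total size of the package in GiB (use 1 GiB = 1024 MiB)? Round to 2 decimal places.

Audio total: 192 + 384 = 576 kbps = 0.576 Mbps.
screen recording: 3.376 Mbps × 1020 s × 1.05 = 3615.7 Mb
wedding highlight reel: 23.576 Mbps × 1320 s × 1.05 = 32676.3 Mb
wedding ceremony recording: 19.716 Mbps × 3120 s × 1.05 = 64589.6 Mb
concert recording: 32.856 Mbps × 3360 s × 1.05 = 115916.0 Mb
Twitch VOD: 7.876 Mbps × 9600 s × 1.05 = 79390.1 Mb
gameplay capture: 25.506 Mbps × 4980 s × 1.05 = 133370.9 Mb
Total: 429558.6 Mb = 53694.8 MB.
= 50.01 GiB.

50.01 GiB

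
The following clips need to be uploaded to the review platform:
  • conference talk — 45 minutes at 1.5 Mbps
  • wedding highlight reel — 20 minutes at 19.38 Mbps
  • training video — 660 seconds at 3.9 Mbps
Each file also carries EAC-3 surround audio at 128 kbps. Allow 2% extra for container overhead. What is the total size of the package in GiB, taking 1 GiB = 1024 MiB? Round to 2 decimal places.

3.62 GiB

Audio: 128 kbps = 0.128 Mbps.
conference talk: 1.628 Mbps × 2700 s × 1.02 = 4483.5 Mb
wedding highlight reel: 19.508 Mbps × 1200 s × 1.02 = 23877.8 Mb
training video: 4.028 Mbps × 660 s × 1.02 = 2711.6 Mb
Total: 31073.0 Mb = 3884.1 MB.
= 3.617 GiB.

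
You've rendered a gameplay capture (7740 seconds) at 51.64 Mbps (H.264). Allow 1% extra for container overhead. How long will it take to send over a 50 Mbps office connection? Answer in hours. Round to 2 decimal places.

2.24 hours

File: 51.640 Mbps × 7740 s = 399693.6 Mb.
With 1% container overhead: ×1.01. → 403690.5 Mb.
At 50 Mbps: 403690.5 / 50 = 8073.8 s ≈ 2.24 hours.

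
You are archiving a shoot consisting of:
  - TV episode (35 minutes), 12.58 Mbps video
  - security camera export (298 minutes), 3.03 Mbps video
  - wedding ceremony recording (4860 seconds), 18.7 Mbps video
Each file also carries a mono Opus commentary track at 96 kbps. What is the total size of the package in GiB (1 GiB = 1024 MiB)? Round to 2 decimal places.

Audio: 96 kbps = 0.096 Mbps.
TV episode: 12.676 Mbps × 2100 s = 26619.6 Mb
security camera export: 3.126 Mbps × 17880 s = 55892.9 Mb
wedding ceremony recording: 18.796 Mbps × 4860 s = 91348.6 Mb
Total: 173861.0 Mb = 21732.6 MB.
= 20.24 GiB.

20.24 GiB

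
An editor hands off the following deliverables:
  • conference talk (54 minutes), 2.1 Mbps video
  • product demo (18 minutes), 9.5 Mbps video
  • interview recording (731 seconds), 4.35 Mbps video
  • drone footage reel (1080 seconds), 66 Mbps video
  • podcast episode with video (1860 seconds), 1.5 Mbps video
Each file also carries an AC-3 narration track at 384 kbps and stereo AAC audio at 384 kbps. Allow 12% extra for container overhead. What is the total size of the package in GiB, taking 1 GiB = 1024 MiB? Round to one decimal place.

13.1 GiB

Audio total: 384 + 384 = 768 kbps = 0.768 Mbps.
conference talk: 2.868 Mbps × 3240 s × 1.12 = 10407.4 Mb
product demo: 10.268 Mbps × 1080 s × 1.12 = 12420.2 Mb
interview recording: 5.118 Mbps × 731 s × 1.12 = 4190.2 Mb
drone footage reel: 66.768 Mbps × 1080 s × 1.12 = 80762.6 Mb
podcast episode with video: 2.268 Mbps × 1860 s × 1.12 = 4724.7 Mb
Total: 112505.1 Mb = 14063.1 MB.
= 13.10 GiB.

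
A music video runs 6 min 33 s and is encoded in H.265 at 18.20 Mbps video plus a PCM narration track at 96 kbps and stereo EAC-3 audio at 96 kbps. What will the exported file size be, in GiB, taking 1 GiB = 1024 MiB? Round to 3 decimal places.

6 min 33 s = 393 s
Audio total: 96 + 96 = 192 kbps = 0.192 Mbps.
Total bitrate: 18.20 + 0.192 = 18.392 Mbps.
Stream data: 18.392 Mbps × 393 s = 7228.1 Mb.
7,228 Mb = 903,507,000 bytes ÷ 1,073,741,824 = 0.8415 GiB.

0.841 GiB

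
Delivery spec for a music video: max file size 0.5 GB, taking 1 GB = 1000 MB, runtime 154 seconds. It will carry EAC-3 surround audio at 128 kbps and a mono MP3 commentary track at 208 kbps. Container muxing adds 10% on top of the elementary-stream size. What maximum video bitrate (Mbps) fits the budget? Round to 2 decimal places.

23.28 Mbps

Budget: 0.5 GB = 4000.0 Mb.
Stream payload after overhead: 4000.0 / 1.10 = 3636.4 Mb.
Total bitrate budget: 3636.4 Mb / 154 s = 23.613 Mbps.
Audio total: 128 + 208 = 336 kbps = 0.336 Mbps.
Video: 23.613 − 0.336 = 23.277 Mbps.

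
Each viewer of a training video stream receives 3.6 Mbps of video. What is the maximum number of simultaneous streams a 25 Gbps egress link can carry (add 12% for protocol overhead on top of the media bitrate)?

On the wire with 12% overhead: 4.032 Mbps.
25 Gbps = 25,000 Mbps; 25,000 / 4.032 = 6200.40 → 6200 viewers.

6200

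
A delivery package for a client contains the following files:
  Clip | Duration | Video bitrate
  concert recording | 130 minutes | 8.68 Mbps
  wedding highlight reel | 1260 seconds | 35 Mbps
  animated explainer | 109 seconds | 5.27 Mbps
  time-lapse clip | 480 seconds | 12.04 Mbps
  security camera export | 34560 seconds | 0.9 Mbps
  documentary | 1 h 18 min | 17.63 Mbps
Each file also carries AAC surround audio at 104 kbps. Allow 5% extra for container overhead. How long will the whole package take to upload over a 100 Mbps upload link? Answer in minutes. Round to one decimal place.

Audio: 104 kbps = 0.104 Mbps.
concert recording: 8.784 Mbps × 7800 s × 1.05 = 71941.0 Mb
wedding highlight reel: 35.104 Mbps × 1260 s × 1.05 = 46442.6 Mb
animated explainer: 5.374 Mbps × 109 s × 1.05 = 615.1 Mb
time-lapse clip: 12.144 Mbps × 480 s × 1.05 = 6120.6 Mb
security camera export: 1.004 Mbps × 34560 s × 1.05 = 36433.2 Mb
documentary: 17.734 Mbps × 4680 s × 1.05 = 87144.9 Mb
Total: 248697.2 Mb = 31087.2 MB.
At 100 Mbps: 248697.2 / 100 = 2487 s ≈ 41.4 minutes.

41.4 minutes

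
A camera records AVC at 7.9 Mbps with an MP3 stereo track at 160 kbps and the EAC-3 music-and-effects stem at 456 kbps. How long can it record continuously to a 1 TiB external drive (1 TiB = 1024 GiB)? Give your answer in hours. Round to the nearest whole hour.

Audio total: 160 + 456 = 616 kbps = 0.616 Mbps.
Total bitrate: 7.9 + 0.616 = 8.516 Mbps.
Capacity: 1 TiB = 8,796,093 Mb.
Recording time: 8,796,093 / 8.516 = 1,032,890 s ≈ 287 hours.

287 hours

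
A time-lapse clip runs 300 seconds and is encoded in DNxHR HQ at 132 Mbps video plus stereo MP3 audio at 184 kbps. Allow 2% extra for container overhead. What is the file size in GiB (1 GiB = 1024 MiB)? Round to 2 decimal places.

Audio: 184 kbps = 0.184 Mbps.
Total bitrate: 132 + 0.184 = 132.184 Mbps.
Stream data: 132.184 Mbps × 300 s = 39655.2 Mb.
With 2% container overhead: ×1.02.
40,448 Mb = 5,056,038,000 bytes ÷ 1,073,741,824 = 4.709 GiB.

4.71 GiB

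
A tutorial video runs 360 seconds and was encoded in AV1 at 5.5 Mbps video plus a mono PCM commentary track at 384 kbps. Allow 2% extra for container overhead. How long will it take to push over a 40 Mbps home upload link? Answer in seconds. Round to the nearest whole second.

Audio: 384 kbps = 0.384 Mbps.
Total bitrate: 5.884 Mbps.
File: 5.884 Mbps × 360 s = 2118.2 Mb.
With 2% container overhead: ×1.02. → 2160.6 Mb.
At 40 Mbps: 2160.6 / 40 = 54.0 s ≈ 54 seconds.

54 seconds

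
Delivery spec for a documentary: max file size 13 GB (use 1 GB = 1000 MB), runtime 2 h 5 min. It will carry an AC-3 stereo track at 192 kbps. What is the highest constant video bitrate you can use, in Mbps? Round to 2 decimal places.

Budget: 13 GB = 104000.0 Mb.
2 h 5 min = 125 min = 7500 s
Total bitrate budget: 104000.0 Mb / 7500 s = 13.867 Mbps.
Audio: 192 kbps = 0.192 Mbps.
Video: 13.867 − 0.192 = 13.675 Mbps.

13.67 Mbps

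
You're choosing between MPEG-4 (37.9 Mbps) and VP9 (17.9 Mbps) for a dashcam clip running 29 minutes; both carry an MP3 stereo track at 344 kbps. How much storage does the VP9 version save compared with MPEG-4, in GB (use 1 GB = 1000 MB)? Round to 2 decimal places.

29 min = 1740 s
Audio: 344 kbps = 0.344 Mbps.
MPEG-4: 38.244 Mbps × 1740 s = 66544.6 Mb = 8.318 GB.
VP9: 18.244 Mbps × 1740 s = 31744.6 Mb = 3.968 GB.
Saving: 8.318 − 3.968 = 4.350 GB.

4.35 GB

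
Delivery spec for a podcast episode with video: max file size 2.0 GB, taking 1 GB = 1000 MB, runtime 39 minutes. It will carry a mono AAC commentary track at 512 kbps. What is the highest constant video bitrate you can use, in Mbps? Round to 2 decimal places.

Budget: 2.0 GB = 16000.0 Mb.
39 min = 2340 s
Total bitrate budget: 16000.0 Mb / 2340 s = 6.838 Mbps.
Audio: 512 kbps = 0.512 Mbps.
Video: 6.838 − 0.512 = 6.326 Mbps.

6.33 Mbps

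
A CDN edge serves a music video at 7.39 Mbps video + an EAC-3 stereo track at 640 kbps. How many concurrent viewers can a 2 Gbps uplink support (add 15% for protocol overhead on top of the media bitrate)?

Audio: 640 kbps = 0.640 Mbps.
Per-viewer media rate: 8.030 Mbps.
On the wire with 15% overhead: 9.235 Mbps.
2 Gbps = 2,000 Mbps; 2,000 / 9.235 = 216.58 → 216 viewers.

216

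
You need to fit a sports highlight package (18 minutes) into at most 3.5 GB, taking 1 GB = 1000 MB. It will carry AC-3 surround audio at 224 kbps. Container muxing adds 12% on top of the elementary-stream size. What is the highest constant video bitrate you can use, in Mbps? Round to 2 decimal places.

Budget: 3.5 GB = 28000.0 Mb.
Stream payload after overhead: 28000.0 / 1.12 = 25000.0 Mb.
18 min = 1080 s
Total bitrate budget: 25000.0 Mb / 1080 s = 23.148 Mbps.
Audio: 224 kbps = 0.224 Mbps.
Video: 23.148 − 0.224 = 22.924 Mbps.

22.92 Mbps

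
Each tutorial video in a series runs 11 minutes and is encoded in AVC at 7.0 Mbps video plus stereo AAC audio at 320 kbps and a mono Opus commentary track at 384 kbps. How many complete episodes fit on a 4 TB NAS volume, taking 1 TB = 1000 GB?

6293

11 min = 660 s
Audio total: 320 + 384 = 704 kbps = 0.704 Mbps.
Total bitrate: 7.704 Mbps.
Per item: 7.704 Mbps × 660 s = 5,085 Mb = 635.6 MB.
Capacity: 4 TB = 32,000,000 Mb; 6293.46 items → 6293 complete.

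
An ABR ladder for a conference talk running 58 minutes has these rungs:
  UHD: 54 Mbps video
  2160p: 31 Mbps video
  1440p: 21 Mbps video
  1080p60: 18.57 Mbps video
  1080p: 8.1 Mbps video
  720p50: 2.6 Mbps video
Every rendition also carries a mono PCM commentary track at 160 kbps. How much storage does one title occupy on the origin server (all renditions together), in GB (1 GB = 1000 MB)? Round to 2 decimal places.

59.26 GB

58 min = 3480 s
Audio: 160 kbps = 0.160 Mbps.
Sum of rendition bitrates: (54+0.160) + (31+0.160) + (21+0.160) + (18.57+0.160) + (8.1+0.160) + (2.6+0.160) = 136.230 Mbps.
× 3480 s = 474,080 Mb = 59,260 MB = 59.26 GB.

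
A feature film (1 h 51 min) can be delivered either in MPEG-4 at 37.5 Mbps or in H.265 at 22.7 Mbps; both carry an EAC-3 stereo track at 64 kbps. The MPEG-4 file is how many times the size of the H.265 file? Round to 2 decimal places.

1.65

1 h 51 min = 111 min = 6660 s
Audio: 64 kbps = 0.064 Mbps.
MPEG-4: 37.564 Mbps × 6660 s = 250176.2 Mb = 29.124 GiB.
H.265: 22.764 Mbps × 6660 s = 151608.2 Mb = 17.650 GiB.
Ratio: 29.124 / 17.650 = 1.650.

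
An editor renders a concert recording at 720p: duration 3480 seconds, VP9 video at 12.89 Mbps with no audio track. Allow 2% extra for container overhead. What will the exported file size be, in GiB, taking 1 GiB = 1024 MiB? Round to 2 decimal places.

5.33 GiB

Total bitrate: 12.89 Mbps.
Stream data: 12.890 Mbps × 3480 s = 44857.2 Mb.
With 2% container overhead: ×1.02.
45,754 Mb = 5,719,293,000 bytes ÷ 1,073,741,824 = 5.327 GiB.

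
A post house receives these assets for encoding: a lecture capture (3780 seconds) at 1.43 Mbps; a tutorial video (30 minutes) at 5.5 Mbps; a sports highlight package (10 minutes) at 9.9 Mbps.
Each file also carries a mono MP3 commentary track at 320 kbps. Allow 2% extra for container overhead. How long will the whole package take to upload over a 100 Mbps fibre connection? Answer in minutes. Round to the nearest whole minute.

4 minutes

Audio: 320 kbps = 0.320 Mbps.
lecture capture: 1.750 Mbps × 3780 s × 1.02 = 6747.3 Mb
tutorial video: 5.820 Mbps × 1800 s × 1.02 = 10685.5 Mb
sports highlight package: 10.220 Mbps × 600 s × 1.02 = 6254.6 Mb
Total: 23687.5 Mb = 2960.9 MB.
At 100 Mbps: 23687.5 / 100 = 237 s ≈ 3.95 minutes.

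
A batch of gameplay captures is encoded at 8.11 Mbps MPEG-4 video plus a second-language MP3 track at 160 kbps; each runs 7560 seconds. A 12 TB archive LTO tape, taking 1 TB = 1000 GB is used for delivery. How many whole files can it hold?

1535

Audio: 160 kbps = 0.160 Mbps.
Total bitrate: 8.270 Mbps.
Per item: 8.270 Mbps × 7560 s = 62,521 Mb = 7,815 MB.
Capacity: 12 TB = 96,000,000 Mb; 1535.48 items → 1535 complete.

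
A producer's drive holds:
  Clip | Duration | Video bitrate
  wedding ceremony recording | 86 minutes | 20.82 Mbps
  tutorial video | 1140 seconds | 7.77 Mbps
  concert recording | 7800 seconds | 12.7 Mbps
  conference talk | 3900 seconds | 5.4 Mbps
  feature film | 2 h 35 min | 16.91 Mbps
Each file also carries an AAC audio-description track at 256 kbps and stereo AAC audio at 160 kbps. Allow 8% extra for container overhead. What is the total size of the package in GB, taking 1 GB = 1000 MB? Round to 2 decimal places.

Audio total: 256 + 160 = 416 kbps = 0.416 Mbps.
wedding ceremony recording: 21.236 Mbps × 5160 s × 1.08 = 118344.0 Mb
tutorial video: 8.186 Mbps × 1140 s × 1.08 = 10078.6 Mb
concert recording: 13.116 Mbps × 7800 s × 1.08 = 110489.2 Mb
conference talk: 5.816 Mbps × 3900 s × 1.08 = 24497.0 Mb
feature film: 17.326 Mbps × 9300 s × 1.08 = 174022.3 Mb
Total: 437431.1 Mb = 54678.9 MB.
= 54.68 GB.

54.68 GB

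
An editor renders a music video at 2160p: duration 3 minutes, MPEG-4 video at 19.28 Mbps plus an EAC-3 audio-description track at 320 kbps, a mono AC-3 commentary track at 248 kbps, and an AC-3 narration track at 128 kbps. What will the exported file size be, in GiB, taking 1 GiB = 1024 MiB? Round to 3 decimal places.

3 min = 180 s
Audio total: 320 + 248 + 128 = 696 kbps = 0.696 Mbps.
Total bitrate: 19.28 + 0.696 = 19.976 Mbps.
Stream data: 19.976 Mbps × 180 s = 3595.7 Mb.
3,596 Mb = 449,460,000 bytes ÷ 1,073,741,824 = 0.4186 GiB.

0.419 GiB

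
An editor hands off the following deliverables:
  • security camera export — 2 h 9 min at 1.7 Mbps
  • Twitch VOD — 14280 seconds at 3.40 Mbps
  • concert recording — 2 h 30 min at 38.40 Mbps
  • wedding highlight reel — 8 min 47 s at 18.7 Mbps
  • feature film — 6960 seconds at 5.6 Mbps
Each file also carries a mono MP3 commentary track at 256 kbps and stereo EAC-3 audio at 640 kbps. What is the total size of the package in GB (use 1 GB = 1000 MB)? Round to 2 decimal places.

Audio total: 256 + 640 = 896 kbps = 0.896 Mbps.
security camera export: 2.596 Mbps × 7740 s = 20093.0 Mb
Twitch VOD: 4.296 Mbps × 14280 s = 61346.9 Mb
concert recording: 39.296 Mbps × 9000 s = 353664.0 Mb
wedding highlight reel: 19.596 Mbps × 527 s = 10327.1 Mb
feature film: 6.496 Mbps × 6960 s = 45212.2 Mb
Total: 490643.2 Mb = 61330.4 MB.
= 61.33 GB.

61.33 GB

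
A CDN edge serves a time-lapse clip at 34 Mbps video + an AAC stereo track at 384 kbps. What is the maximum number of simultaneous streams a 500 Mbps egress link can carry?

14

Audio: 384 kbps = 0.384 Mbps.
Per-viewer media rate: 34.384 Mbps.
500 Mbps = 500.0 Mbps; 500.0 / 34.384 = 14.54 → 14 viewers.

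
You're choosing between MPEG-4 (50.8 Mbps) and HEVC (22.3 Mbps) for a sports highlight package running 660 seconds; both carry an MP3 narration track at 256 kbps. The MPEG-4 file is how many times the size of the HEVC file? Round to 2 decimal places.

Audio: 256 kbps = 0.256 Mbps.
MPEG-4: 51.056 Mbps × 660 s = 33697.0 Mb = 4.212 GB.
HEVC: 22.556 Mbps × 660 s = 14887.0 Mb = 1.861 GB.
Ratio: 4.212 / 1.861 = 2.264.

2.26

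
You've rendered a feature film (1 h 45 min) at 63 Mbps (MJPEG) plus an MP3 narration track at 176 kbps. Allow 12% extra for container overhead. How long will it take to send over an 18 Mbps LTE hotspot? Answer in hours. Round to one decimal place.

6.9 hours

1 h 45 min = 105 min = 6300 s
Audio: 176 kbps = 0.176 Mbps.
Total bitrate: 63.176 Mbps.
File: 63.176 Mbps × 6300 s = 398008.8 Mb.
With 12% container overhead: ×1.12. → 445769.9 Mb.
At 18 Mbps: 445769.9 / 18 = 24765.0 s ≈ 6.88 hours.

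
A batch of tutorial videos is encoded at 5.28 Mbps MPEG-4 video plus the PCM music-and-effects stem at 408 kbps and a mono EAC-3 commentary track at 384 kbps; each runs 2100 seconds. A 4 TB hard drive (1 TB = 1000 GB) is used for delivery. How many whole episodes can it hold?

Audio total: 408 + 384 = 792 kbps = 0.792 Mbps.
Total bitrate: 6.072 Mbps.
Per item: 6.072 Mbps × 2100 s = 12,751 Mb = 1,594 MB.
Capacity: 4 TB = 32,000,000 Mb; 2509.57 items → 2509 complete.

2509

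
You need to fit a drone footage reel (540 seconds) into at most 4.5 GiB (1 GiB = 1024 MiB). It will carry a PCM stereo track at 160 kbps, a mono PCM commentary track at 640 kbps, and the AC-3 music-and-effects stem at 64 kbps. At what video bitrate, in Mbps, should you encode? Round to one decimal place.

70.7 Mbps

Budget: 4.5 GiB = 38654.7 Mb.
Total bitrate budget: 38654.7 Mb / 540 s = 71.583 Mbps.
Audio total: 160 + 640 + 64 = 864 kbps = 0.864 Mbps.
Video: 71.583 − 0.864 = 70.719 Mbps.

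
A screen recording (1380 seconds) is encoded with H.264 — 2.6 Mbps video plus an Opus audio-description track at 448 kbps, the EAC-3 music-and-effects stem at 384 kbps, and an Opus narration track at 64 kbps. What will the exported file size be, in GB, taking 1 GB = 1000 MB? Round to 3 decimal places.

0.603 GB

Audio total: 448 + 384 + 64 = 896 kbps = 0.896 Mbps.
Total bitrate: 2.6 + 0.896 = 3.496 Mbps.
Stream data: 3.496 Mbps × 1380 s = 4824.5 Mb.
4,824 Mb ÷ 8 = 603.1 MB → 0.6031 GB.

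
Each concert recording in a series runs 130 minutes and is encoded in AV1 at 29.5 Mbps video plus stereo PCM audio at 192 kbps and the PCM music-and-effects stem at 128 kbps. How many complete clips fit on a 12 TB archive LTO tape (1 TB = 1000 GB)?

130 min = 7800 s
Audio total: 192 + 128 = 320 kbps = 0.320 Mbps.
Total bitrate: 29.820 Mbps.
Per item: 29.820 Mbps × 7800 s = 232,596 Mb = 29,074 MB.
Capacity: 12 TB = 96,000,000 Mb; 412.73 items → 412 complete.

412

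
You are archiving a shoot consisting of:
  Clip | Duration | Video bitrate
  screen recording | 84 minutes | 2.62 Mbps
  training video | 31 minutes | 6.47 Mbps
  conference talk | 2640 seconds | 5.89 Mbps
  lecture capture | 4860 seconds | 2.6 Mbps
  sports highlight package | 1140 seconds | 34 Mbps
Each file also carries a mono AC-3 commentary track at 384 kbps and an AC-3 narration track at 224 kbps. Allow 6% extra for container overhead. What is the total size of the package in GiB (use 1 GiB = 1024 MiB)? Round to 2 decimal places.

12.54 GiB

Audio total: 384 + 224 = 608 kbps = 0.608 Mbps.
screen recording: 3.228 Mbps × 5040 s × 1.06 = 17245.3 Mb
training video: 7.078 Mbps × 1860 s × 1.06 = 13955.0 Mb
conference talk: 6.498 Mbps × 2640 s × 1.06 = 18184.0 Mb
lecture capture: 3.208 Mbps × 4860 s × 1.06 = 16526.3 Mb
sports highlight package: 34.608 Mbps × 1140 s × 1.06 = 41820.3 Mb
Total: 107730.9 Mb = 13466.4 MB.
= 12.54 GiB.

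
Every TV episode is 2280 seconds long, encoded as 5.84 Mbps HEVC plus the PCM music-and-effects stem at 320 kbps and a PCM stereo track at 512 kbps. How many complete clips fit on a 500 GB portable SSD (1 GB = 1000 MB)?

262

Audio total: 320 + 512 = 832 kbps = 0.832 Mbps.
Total bitrate: 6.672 Mbps.
Per item: 6.672 Mbps × 2280 s = 15,212 Mb = 1,902 MB.
Capacity: 500 GB = 4,000,000 Mb; 262.95 items → 262 complete.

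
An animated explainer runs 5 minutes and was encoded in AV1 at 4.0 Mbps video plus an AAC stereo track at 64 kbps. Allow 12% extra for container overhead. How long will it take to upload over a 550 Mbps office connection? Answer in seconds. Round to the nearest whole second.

5 min = 300 s
Audio: 64 kbps = 0.064 Mbps.
Total bitrate: 4.064 Mbps.
File: 4.064 Mbps × 300 s = 1219.2 Mb.
With 12% container overhead: ×1.12. → 1365.5 Mb.
At 550 Mbps: 1365.5 / 550 = 2.5 s ≈ 2.48 seconds.

2 seconds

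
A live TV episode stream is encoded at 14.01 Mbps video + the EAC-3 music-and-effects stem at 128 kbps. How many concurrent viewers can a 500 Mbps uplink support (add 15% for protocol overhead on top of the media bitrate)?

Audio: 128 kbps = 0.128 Mbps.
Per-viewer media rate: 14.138 Mbps.
On the wire with 15% overhead: 16.259 Mbps.
500 Mbps = 500.0 Mbps; 500.0 / 16.259 = 30.75 → 30 viewers.

30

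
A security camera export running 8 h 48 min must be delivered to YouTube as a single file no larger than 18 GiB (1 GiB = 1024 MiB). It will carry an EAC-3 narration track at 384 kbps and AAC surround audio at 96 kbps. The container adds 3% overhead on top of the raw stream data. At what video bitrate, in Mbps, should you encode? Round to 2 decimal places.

Budget: 18 GiB = 154618.8 Mb.
Stream payload after overhead: 154618.8 / 1.03 = 150115.4 Mb.
8 h 48 min = 528 min = 31680 s
Total bitrate budget: 150115.4 Mb / 31680 s = 4.738 Mbps.
Audio total: 384 + 96 = 480 kbps = 0.480 Mbps.
Video: 4.738 − 0.480 = 4.258 Mbps.

4.26 Mbps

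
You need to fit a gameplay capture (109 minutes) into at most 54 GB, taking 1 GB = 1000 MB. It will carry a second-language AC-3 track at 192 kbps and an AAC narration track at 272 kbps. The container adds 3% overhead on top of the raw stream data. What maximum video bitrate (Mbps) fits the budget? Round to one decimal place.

63.7 Mbps

Budget: 54 GB = 432000.0 Mb.
Stream payload after overhead: 432000.0 / 1.03 = 419417.5 Mb.
109 min = 6540 s
Total bitrate budget: 419417.5 Mb / 6540 s = 64.131 Mbps.
Audio total: 192 + 272 = 464 kbps = 0.464 Mbps.
Video: 64.131 − 0.464 = 63.667 Mbps.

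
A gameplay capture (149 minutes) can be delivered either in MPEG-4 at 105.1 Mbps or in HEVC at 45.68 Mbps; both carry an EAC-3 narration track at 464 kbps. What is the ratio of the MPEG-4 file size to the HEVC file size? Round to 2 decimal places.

149 min = 8940 s
Audio: 464 kbps = 0.464 Mbps.
MPEG-4: 105.564 Mbps × 8940 s = 943742.2 Mb = 117.968 GB.
HEVC: 46.144 Mbps × 8940 s = 412527.4 Mb = 51.566 GB.
Ratio: 117.968 / 51.566 = 2.288.

2.29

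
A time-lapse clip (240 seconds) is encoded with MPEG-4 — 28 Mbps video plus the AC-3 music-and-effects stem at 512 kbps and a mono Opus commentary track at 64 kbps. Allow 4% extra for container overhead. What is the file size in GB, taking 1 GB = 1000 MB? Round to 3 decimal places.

Audio total: 512 + 64 = 576 kbps = 0.576 Mbps.
Total bitrate: 28 + 0.576 = 28.576 Mbps.
Stream data: 28.576 Mbps × 240 s = 6858.2 Mb.
With 4% container overhead: ×1.04.
7,133 Mb ÷ 8 = 891.6 MB → 0.8916 GB.

0.892 GB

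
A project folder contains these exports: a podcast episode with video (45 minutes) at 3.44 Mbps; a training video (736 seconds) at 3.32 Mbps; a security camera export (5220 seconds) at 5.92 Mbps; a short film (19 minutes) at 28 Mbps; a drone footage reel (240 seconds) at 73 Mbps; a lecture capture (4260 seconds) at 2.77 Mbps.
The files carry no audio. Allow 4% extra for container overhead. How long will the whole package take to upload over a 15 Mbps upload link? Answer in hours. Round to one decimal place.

podcast episode with video: 3.440 Mbps × 2700 s × 1.04 = 9659.5 Mb
training video: 3.320 Mbps × 736 s × 1.04 = 2541.3 Mb
security camera export: 5.920 Mbps × 5220 s × 1.04 = 32138.5 Mb
short film: 28.000 Mbps × 1140 s × 1.04 = 33196.8 Mb
drone footage reel: 73.000 Mbps × 240 s × 1.04 = 18220.8 Mb
lecture capture: 2.770 Mbps × 4260 s × 1.04 = 12272.2 Mb
Total: 108029.1 Mb = 13503.6 MB.
At 15 Mbps: 108029.1 / 15 = 7202 s ≈ 2 hours.

2.0 hours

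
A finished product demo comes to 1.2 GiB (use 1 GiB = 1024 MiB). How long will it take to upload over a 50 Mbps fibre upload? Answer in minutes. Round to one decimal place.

File: 1.2 GiB = 10307.9 Mb.
At 50 Mbps: 10307.9 / 50 = 206.2 s ≈ 3.44 minutes.

3.4 minutes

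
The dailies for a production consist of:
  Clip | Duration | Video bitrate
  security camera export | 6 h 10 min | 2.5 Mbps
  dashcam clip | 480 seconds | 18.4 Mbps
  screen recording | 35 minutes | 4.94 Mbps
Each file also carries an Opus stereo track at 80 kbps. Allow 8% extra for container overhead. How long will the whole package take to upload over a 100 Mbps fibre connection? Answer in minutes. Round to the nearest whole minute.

14 minutes

Audio: 80 kbps = 0.080 Mbps.
security camera export: 2.580 Mbps × 22200 s × 1.08 = 61858.1 Mb
dashcam clip: 18.480 Mbps × 480 s × 1.08 = 9580.0 Mb
screen recording: 5.020 Mbps × 2100 s × 1.08 = 11385.4 Mb
Total: 82823.5 Mb = 10352.9 MB.
At 100 Mbps: 82823.5 / 100 = 828 s ≈ 13.8 minutes.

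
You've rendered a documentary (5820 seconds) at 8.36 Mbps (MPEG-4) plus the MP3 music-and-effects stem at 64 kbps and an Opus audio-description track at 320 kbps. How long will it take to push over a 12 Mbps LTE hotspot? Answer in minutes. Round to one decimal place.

70.7 minutes

Audio total: 64 + 320 = 384 kbps = 0.384 Mbps.
Total bitrate: 8.744 Mbps.
File: 8.744 Mbps × 5820 s = 50890.1 Mb.
At 12 Mbps: 50890.1 / 12 = 4240.8 s ≈ 70.7 minutes.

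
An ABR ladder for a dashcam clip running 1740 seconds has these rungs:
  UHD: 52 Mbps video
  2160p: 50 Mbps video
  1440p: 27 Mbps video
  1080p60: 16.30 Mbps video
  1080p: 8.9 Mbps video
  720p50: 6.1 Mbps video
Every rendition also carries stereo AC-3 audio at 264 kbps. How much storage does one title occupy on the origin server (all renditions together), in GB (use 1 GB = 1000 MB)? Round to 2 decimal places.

35.21 GB

Audio: 264 kbps = 0.264 Mbps.
Sum of rendition bitrates: (52+0.264) + (50+0.264) + (27+0.264) + (16.30+0.264) + (8.9+0.264) + (6.1+0.264) = 161.884 Mbps.
× 1740 s = 281,678 Mb = 35,210 MB = 35.21 GB.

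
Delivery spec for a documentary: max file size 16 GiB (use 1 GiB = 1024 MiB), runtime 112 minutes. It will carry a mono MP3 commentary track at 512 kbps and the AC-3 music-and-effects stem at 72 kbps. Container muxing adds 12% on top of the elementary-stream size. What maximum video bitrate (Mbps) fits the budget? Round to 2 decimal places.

Budget: 16 GiB = 137439.0 Mb.
Stream payload after overhead: 137439.0 / 1.12 = 122713.4 Mb.
112 min = 6720 s
Total bitrate budget: 122713.4 Mb / 6720 s = 18.261 Mbps.
Audio total: 512 + 72 = 584 kbps = 0.584 Mbps.
Video: 18.261 − 0.584 = 17.677 Mbps.

17.68 Mbps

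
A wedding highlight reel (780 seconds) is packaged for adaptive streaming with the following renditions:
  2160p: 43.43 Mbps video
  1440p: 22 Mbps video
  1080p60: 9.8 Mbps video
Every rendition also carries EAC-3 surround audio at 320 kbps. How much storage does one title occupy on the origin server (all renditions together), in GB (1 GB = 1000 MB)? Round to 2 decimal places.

7.43 GB

Audio: 320 kbps = 0.320 Mbps.
Sum of rendition bitrates: (43.43+0.320) + (22+0.320) + (9.8+0.320) = 76.190 Mbps.
× 780 s = 59,428 Mb = 7,429 MB = 7.429 GB.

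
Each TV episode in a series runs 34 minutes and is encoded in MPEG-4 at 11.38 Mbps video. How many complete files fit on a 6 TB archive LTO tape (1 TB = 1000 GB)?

2067

34 min = 2040 s
Per item: 11.380 Mbps × 2040 s = 23,215 Mb = 2,902 MB.
Capacity: 6 TB = 48,000,000 Mb; 2067.61 items → 2067 complete.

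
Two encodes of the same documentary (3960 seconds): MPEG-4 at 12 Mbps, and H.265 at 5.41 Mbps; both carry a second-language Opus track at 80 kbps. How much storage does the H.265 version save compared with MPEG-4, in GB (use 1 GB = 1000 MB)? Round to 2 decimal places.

Audio: 80 kbps = 0.080 Mbps.
MPEG-4: 12.080 Mbps × 3960 s = 47836.8 Mb = 5.980 GB.
H.265: 5.490 Mbps × 3960 s = 21740.4 Mb = 2.718 GB.
Saving: 5.980 − 2.718 = 3.262 GB.

3.26 GB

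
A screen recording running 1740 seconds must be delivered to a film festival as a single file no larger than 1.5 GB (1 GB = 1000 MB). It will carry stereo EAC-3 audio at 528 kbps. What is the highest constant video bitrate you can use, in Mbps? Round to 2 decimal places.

Budget: 1.5 GB = 12000.0 Mb.
Total bitrate budget: 12000.0 Mb / 1740 s = 6.897 Mbps.
Audio: 528 kbps = 0.528 Mbps.
Video: 6.897 − 0.528 = 6.369 Mbps.

6.37 Mbps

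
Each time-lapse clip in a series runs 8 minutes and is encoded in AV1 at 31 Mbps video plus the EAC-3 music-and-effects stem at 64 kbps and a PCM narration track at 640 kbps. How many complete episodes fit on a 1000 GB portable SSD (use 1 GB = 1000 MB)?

8 min = 480 s
Audio total: 64 + 640 = 704 kbps = 0.704 Mbps.
Total bitrate: 31.704 Mbps.
Per item: 31.704 Mbps × 480 s = 15,218 Mb = 1,902 MB.
Capacity: 1000 GB = 8,000,000 Mb; 525.70 items → 525 complete.

525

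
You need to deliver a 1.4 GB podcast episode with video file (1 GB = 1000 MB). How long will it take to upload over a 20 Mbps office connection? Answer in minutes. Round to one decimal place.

File: 1.4 GB = 11200.0 Mb.
At 20 Mbps: 11200.0 / 20 = 560.0 s ≈ 9.33 minutes.

9.3 minutes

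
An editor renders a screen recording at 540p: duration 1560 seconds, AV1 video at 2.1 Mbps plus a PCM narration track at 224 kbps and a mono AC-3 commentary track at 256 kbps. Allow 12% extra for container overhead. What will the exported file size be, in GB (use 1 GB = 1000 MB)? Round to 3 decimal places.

0.563 GB

Audio total: 224 + 256 = 480 kbps = 0.480 Mbps.
Total bitrate: 2.1 + 0.480 = 2.580 Mbps.
Stream data: 2.580 Mbps × 1560 s = 4024.8 Mb.
With 12% container overhead: ×1.12.
4,508 Mb ÷ 8 = 563.5 MB → 0.5635 GB.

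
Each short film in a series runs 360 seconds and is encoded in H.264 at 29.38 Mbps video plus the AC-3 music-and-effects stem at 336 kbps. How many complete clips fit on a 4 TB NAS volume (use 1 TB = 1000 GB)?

2991

Audio: 336 kbps = 0.336 Mbps.
Total bitrate: 29.716 Mbps.
Per item: 29.716 Mbps × 360 s = 10,698 Mb = 1,337 MB.
Capacity: 4 TB = 32,000,000 Mb; 2991.28 items → 2991 complete.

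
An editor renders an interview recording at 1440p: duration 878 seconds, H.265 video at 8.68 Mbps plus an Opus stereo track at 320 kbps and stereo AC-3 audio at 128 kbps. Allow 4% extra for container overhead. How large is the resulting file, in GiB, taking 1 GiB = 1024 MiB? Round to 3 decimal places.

0.970 GiB

Audio total: 320 + 128 = 448 kbps = 0.448 Mbps.
Total bitrate: 8.68 + 0.448 = 9.128 Mbps.
Stream data: 9.128 Mbps × 878 s = 8014.4 Mb.
With 4% container overhead: ×1.04.
8,335 Mb = 1,041,869,920 bytes ÷ 1,073,741,824 = 0.9703 GiB.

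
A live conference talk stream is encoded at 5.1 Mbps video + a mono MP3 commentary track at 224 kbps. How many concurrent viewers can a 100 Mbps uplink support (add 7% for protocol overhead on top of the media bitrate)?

17

Audio: 224 kbps = 0.224 Mbps.
Per-viewer media rate: 5.324 Mbps.
On the wire with 7% overhead: 5.697 Mbps.
100 Mbps = 100.0 Mbps; 100.0 / 5.697 = 17.55 → 17 viewers.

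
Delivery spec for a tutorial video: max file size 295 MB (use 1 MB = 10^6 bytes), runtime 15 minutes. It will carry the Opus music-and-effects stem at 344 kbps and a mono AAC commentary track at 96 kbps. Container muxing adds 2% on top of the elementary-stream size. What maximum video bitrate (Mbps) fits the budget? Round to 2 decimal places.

2.13 Mbps

Budget: 295 MB = 2360.0 Mb.
Stream payload after overhead: 2360.0 / 1.02 = 2313.7 Mb.
15 min = 900 s
Total bitrate budget: 2313.7 Mb / 900 s = 2.571 Mbps.
Audio total: 344 + 96 = 440 kbps = 0.440 Mbps.
Video: 2.571 − 0.440 = 2.131 Mbps.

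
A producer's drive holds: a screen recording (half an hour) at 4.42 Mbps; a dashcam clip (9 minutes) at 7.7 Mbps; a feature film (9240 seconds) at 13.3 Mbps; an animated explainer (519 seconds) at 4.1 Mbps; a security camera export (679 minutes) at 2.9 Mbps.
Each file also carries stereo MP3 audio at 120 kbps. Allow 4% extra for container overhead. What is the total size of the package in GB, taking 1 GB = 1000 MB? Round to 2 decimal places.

34.01 GB

Audio: 120 kbps = 0.120 Mbps.
screen recording: 4.540 Mbps × 1800 s × 1.04 = 8498.9 Mb
dashcam clip: 7.820 Mbps × 540 s × 1.04 = 4391.7 Mb
feature film: 13.420 Mbps × 9240 s × 1.04 = 128960.8 Mb
animated explainer: 4.220 Mbps × 519 s × 1.04 = 2277.8 Mb
security camera export: 3.020 Mbps × 40740 s × 1.04 = 127956.2 Mb
Total: 272085.4 Mb = 34010.7 MB.
= 34.01 GB.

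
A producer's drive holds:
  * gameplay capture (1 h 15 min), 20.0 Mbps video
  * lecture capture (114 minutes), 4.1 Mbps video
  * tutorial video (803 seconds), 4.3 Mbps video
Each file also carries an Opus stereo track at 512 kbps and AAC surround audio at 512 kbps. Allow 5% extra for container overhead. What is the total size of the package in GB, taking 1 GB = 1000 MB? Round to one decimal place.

17.6 GB

Audio total: 512 + 512 = 1024 kbps = 1.024 Mbps.
gameplay capture: 21.024 Mbps × 4500 s × 1.05 = 99338.4 Mb
lecture capture: 5.124 Mbps × 6840 s × 1.05 = 36800.6 Mb
tutorial video: 5.324 Mbps × 803 s × 1.05 = 4488.9 Mb
Total: 140627.9 Mb = 17578.5 MB.
= 17.58 GB.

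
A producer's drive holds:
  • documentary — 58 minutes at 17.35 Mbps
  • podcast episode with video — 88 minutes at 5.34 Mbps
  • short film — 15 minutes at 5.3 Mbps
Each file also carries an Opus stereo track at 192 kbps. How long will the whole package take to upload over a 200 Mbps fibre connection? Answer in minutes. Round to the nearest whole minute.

Audio: 192 kbps = 0.192 Mbps.
documentary: 17.542 Mbps × 3480 s = 61046.2 Mb
podcast episode with video: 5.532 Mbps × 5280 s = 29209.0 Mb
short film: 5.492 Mbps × 900 s = 4942.8 Mb
Total: 95197.9 Mb = 11899.7 MB.
At 200 Mbps: 95197.9 / 200 = 476 s ≈ 7.93 minutes.

8 minutes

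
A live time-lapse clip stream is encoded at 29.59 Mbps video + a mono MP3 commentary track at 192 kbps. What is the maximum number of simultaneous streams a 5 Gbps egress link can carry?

167

Audio: 192 kbps = 0.192 Mbps.
Per-viewer media rate: 29.782 Mbps.
5 Gbps = 5,000 Mbps; 5,000 / 29.782 = 167.89 → 167 viewers.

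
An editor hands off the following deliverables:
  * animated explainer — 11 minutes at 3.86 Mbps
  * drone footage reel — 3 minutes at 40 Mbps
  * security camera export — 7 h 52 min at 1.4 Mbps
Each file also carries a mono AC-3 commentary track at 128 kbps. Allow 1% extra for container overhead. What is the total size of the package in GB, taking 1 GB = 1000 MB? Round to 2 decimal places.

Audio: 128 kbps = 0.128 Mbps.
animated explainer: 3.988 Mbps × 660 s × 1.01 = 2658.4 Mb
drone footage reel: 40.128 Mbps × 180 s × 1.01 = 7295.3 Mb
security camera export: 1.528 Mbps × 28320 s × 1.01 = 43705.7 Mb
Total: 53659.4 Mb = 6707.4 MB.
= 6.707 GB.

6.71 GB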